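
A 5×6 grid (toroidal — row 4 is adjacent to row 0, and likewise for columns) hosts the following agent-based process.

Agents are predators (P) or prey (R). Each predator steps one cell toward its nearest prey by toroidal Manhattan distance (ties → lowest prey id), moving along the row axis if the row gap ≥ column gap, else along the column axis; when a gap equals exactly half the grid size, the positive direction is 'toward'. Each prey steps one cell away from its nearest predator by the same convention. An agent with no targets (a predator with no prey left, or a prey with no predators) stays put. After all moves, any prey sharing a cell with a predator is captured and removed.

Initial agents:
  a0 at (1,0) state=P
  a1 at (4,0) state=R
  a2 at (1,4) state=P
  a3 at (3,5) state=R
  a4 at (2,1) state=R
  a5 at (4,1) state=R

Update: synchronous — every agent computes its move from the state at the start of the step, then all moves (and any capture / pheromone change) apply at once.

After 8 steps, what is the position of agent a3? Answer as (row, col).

t=1: a0@(0,0):P a1@(3,0):R a2@(2,4):P a3@(4,5):R a4@(3,1):R a5@(3,1):R
t=2: a0@(4,0):P a1@(2,0):R a2@(2,5):P a3@(3,5):R a4@(2,1):R a5@(2,1):R
t=3: a0@(3,0):P a1@(2,1):R a2@(2,0):P a3@(4,5):R a4@(2,2):R a5@(2,2):R
t=4: a0@(2,0):P a1@(2,2):R a2@(2,1):P a3@(0,5):R a4@(2,3):R a5@(2,3):R
t=5: a0@(2,1):P a1@(2,3):R a2@(2,2):P a3@(4,5):R a4@(2,4):R a5@(2,4):R
t=6: a0@(2,2):P a1@(2,4):R a2@(2,3):P a3@(0,5):R a4@(2,5):R a5@(2,5):R
t=7: a0@(2,3):P a1@(2,5):R a2@(2,4):P a3@(4,5):R a4@(2,0):R a5@(2,0):R
t=8: a0@(2,4):P a1@(2,0):R a2@(2,5):P a3@(0,5):R a4@(2,1):R a5@(2,1):R

(0, 5)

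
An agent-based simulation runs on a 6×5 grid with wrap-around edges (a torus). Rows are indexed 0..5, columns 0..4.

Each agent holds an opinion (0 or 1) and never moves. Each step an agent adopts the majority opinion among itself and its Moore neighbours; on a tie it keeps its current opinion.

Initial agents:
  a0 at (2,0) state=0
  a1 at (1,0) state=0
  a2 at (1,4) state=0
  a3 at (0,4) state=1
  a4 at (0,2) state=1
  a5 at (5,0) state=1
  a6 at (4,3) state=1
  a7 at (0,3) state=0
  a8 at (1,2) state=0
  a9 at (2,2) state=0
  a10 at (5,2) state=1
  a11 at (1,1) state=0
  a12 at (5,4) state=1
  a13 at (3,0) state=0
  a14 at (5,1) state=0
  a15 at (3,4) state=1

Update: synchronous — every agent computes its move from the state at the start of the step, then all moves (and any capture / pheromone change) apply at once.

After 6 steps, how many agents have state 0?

8

t=1: a0@(2,0):0 a1@(1,0):0 a2@(1,4):0 a3@(0,4):1 a4@(0,2):0 a5@(5,0):1 a6@(4,3):1 a7@(0,3):1 a8@(1,2):0 a9@(2,2):0 a10@(5,2):1 a11@(1,1):0 a12@(5,4):1 a13@(3,0):0 a14@(5,1):1 a15@(3,4):1
t=2: (unchanged — steady state)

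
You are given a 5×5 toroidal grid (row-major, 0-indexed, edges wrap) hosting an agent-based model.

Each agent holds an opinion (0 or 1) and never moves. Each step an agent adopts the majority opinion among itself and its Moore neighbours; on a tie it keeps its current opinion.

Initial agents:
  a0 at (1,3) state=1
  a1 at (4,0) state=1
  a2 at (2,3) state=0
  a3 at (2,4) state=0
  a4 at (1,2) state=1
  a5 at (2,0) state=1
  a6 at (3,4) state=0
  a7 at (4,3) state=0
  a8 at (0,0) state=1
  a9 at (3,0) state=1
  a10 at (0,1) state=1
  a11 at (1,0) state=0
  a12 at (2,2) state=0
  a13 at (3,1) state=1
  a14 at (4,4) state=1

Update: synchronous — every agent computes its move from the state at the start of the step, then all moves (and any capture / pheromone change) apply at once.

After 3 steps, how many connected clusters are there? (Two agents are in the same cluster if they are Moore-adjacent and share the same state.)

t=1: a0@(1,3):0 a1@(4,0):1 a2@(2,3):0 a3@(2,4):0 a4@(1,2):1 a5@(2,0):1 a6@(3,4):0 a7@(4,3):0 a8@(0,0):1 a9@(3,0):1 a10@(0,1):1 a11@(1,0):1 a12@(2,2):1 a13@(3,1):1 a14@(4,4):1
t=2: (unchanged — steady state)

2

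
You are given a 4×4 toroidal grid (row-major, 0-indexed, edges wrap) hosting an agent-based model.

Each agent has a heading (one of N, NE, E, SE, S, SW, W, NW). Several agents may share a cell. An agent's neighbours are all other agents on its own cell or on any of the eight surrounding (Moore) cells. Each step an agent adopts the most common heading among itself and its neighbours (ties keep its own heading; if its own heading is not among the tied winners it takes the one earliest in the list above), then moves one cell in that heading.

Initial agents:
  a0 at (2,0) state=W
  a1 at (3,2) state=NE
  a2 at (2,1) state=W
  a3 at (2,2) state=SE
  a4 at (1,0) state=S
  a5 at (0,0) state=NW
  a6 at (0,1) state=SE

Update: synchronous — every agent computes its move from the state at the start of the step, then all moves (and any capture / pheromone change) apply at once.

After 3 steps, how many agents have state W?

t=1: a0@(2,3):W a1@(0,3):SE a2@(2,0):W a3@(3,3):SE a4@(1,3):W a5@(3,3):NW a6@(1,2):SE
t=2: a0@(2,2):W a1@(1,0):SE a2@(2,3):W a3@(0,0):SE a4@(1,2):W a5@(0,0):SE a6@(2,3):SE
t=3: a0@(2,1):W a1@(2,1):SE a2@(2,2):W a3@(1,1):SE a4@(1,1):W a5@(1,1):SE a6@(2,2):W

4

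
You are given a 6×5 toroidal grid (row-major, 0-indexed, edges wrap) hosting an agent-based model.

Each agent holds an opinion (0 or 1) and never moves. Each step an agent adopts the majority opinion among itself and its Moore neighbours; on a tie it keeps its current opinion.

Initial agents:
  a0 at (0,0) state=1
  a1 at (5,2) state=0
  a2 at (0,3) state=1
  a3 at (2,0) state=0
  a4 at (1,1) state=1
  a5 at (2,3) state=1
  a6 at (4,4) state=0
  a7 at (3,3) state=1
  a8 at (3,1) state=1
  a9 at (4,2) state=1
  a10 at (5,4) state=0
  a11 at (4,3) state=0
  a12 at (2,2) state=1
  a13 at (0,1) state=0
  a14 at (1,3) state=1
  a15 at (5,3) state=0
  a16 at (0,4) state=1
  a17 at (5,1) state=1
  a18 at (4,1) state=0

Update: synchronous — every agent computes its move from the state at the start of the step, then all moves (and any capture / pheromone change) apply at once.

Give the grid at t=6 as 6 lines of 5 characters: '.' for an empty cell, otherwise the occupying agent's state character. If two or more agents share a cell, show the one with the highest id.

t=1: a0@(0,0):1 a1@(5,2):0 a2@(0,3):1 a3@(2,0):1 a4@(1,1):1 a5@(2,3):1 a6@(4,4):0 a7@(3,3):1 a8@(3,1):1 a9@(4,2):1 a10@(5,4):0 a11@(4,3):0 a12@(2,2):1 a13@(0,1):1 a14@(1,3):1 a15@(5,3):0 a16@(0,4):1 a17@(5,1):1 a18@(4,1):1
t=2: a0@(0,0):1 a1@(5,2):1 a2@(0,3):1 a3@(2,0):1 a4@(1,1):1 a5@(2,3):1 a6@(4,4):0 a7@(3,3):1 a8@(3,1):1 a9@(4,2):1 a10@(5,4):0 a11@(4,3):0 a12@(2,2):1 a13@(0,1):1 a14@(1,3):1 a15@(5,3):0 a16@(0,4):1 a17@(5,1):1 a18@(4,1):1
t=3: (unchanged — steady state)

11.11
.1.1.
1.11.
.1.1.
.1100
.1100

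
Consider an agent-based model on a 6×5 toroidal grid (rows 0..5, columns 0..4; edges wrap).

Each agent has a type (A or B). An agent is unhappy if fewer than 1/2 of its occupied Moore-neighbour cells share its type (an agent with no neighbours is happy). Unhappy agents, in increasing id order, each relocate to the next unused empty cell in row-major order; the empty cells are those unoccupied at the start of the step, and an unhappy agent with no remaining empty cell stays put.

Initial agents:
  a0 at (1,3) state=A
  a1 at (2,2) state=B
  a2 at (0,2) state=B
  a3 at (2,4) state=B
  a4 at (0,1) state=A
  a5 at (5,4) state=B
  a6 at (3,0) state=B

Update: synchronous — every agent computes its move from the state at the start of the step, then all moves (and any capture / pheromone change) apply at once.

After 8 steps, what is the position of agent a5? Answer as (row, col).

t=1: a0@(0,0):A a1@(0,3):B a2@(0,4):B a3@(2,4):B a4@(1,0):A a5@(5,4):B a6@(3,0):B
t=2: a0@(0,1):A a1@(0,3):B a2@(0,4):B a3@(2,4):B a4@(0,2):A a5@(5,4):B a6@(3,0):B
t=3: (unchanged — steady state)

(5, 4)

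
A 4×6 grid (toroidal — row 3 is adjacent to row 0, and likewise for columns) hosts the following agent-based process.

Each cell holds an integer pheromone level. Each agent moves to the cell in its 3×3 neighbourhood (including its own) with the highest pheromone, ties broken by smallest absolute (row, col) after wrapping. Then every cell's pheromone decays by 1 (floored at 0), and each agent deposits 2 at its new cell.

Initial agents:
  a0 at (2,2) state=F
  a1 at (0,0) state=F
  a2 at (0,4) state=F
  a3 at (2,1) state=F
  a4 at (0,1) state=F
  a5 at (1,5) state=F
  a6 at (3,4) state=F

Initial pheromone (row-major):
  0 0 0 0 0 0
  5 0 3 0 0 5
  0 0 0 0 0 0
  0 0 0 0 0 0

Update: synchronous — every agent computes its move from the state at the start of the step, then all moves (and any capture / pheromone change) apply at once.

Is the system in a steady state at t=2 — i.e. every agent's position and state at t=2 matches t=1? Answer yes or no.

t=1: a0@(1,2) a1@(1,0) a2@(1,5) a3@(1,0) a4@(1,0) a5@(1,0) a6@(0,3) | pheromone: 0 0 0 2 0 0 / 12 0 4 0 0 6 / 0 0 0 0 0 0 / 0 0 0 0 0 0
t=2: a0@(1,2) a1@(1,0) a2@(1,0) a3@(1,0) a4@(1,0) a5@(1,0) a6@(1,2) | pheromone: 0 0 0 1 0 0 / 21 0 7 0 0 5 / 0 0 0 0 0 0 / 0 0 0 0 0 0

no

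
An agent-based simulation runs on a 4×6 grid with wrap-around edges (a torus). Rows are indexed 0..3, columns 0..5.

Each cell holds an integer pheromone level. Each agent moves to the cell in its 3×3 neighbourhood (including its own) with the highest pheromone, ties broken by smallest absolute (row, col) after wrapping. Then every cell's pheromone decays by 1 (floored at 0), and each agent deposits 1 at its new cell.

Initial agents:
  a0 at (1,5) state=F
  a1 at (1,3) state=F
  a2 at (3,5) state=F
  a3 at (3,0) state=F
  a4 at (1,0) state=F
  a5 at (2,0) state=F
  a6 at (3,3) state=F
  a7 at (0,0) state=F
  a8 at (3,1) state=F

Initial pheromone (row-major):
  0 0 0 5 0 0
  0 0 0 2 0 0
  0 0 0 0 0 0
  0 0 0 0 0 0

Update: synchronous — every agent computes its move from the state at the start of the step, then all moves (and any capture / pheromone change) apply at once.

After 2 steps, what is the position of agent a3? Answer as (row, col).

(0, 0)

t=1: a0@(0,0) a1@(0,3) a2@(0,0) a3@(0,0) a4@(0,0) a5@(1,0) a6@(0,3) a7@(0,0) a8@(0,0) | pheromone: 6 0 0 6 0 0 / 1 0 0 1 0 0 / 0 0 0 0 0 0 / 0 0 0 0 0 0
t=2: a0@(0,0) a1@(0,3) a2@(0,0) a3@(0,0) a4@(0,0) a5@(0,0) a6@(0,3) a7@(0,0) a8@(0,0) | pheromone: 12 0 0 7 0 0 / 0 0 0 0 0 0 / 0 0 0 0 0 0 / 0 0 0 0 0 0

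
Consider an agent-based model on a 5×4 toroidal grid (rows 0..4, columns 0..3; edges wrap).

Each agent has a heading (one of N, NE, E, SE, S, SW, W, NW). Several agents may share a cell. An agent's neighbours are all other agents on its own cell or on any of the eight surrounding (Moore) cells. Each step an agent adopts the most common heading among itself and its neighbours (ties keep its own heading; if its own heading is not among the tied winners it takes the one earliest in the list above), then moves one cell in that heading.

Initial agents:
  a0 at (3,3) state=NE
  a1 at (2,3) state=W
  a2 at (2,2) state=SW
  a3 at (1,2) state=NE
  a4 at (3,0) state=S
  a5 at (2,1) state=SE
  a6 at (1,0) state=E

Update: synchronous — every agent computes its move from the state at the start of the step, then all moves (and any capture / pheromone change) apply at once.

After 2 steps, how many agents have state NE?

5

t=1: a0@(2,0):NE a1@(1,0):NE a2@(1,3):NE a3@(0,3):NE a4@(4,0):S a5@(3,2):SE a6@(1,1):E
t=2: a0@(1,1):NE a1@(0,1):NE a2@(0,0):NE a3@(4,0):NE a4@(0,0):S a5@(4,3):SE a6@(0,2):NE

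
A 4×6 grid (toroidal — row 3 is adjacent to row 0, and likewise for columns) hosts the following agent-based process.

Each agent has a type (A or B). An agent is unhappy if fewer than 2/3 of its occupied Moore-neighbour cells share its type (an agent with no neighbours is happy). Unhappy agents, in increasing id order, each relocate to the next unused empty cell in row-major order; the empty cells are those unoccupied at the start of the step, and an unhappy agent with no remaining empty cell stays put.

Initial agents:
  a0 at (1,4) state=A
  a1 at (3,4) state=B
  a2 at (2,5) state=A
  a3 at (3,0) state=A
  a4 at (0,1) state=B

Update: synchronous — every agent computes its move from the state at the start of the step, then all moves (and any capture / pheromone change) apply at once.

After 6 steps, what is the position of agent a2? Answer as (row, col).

(2, 5)

t=1: a0@(1,4):A a1@(0,0):B a2@(2,5):A a3@(0,2):A a4@(0,3):B
t=2: a0@(0,1):A a1@(0,0):B a2@(2,5):A a3@(0,4):A a4@(0,5):B
t=3: a0@(0,2):A a1@(0,3):B a2@(2,5):A a3@(1,0):A a4@(1,1):B
t=4: a0@(0,0):A a1@(0,1):B a2@(2,5):A a3@(0,4):A a4@(0,5):B
t=5: a0@(0,2):A a1@(0,3):B a2@(2,5):A a3@(1,0):A a4@(1,1):B
t=6: a0@(0,0):A a1@(0,1):B a2@(2,5):A a3@(0,4):A a4@(0,5):B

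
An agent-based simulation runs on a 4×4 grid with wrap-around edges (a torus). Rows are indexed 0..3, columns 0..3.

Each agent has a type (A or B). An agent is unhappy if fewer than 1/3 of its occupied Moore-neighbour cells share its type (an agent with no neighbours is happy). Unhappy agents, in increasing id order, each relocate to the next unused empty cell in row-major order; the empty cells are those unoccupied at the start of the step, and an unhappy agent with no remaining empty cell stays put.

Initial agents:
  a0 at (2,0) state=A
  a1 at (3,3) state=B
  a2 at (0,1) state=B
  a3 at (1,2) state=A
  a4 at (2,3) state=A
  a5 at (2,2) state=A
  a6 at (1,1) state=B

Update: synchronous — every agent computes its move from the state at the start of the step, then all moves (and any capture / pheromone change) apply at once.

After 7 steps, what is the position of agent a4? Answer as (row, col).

(2, 3)

t=1: a0@(2,0):A a1@(0,0):B a2@(0,1):B a3@(1,2):A a4@(2,3):A a5@(2,2):A a6@(0,2):B
t=2: (unchanged — steady state)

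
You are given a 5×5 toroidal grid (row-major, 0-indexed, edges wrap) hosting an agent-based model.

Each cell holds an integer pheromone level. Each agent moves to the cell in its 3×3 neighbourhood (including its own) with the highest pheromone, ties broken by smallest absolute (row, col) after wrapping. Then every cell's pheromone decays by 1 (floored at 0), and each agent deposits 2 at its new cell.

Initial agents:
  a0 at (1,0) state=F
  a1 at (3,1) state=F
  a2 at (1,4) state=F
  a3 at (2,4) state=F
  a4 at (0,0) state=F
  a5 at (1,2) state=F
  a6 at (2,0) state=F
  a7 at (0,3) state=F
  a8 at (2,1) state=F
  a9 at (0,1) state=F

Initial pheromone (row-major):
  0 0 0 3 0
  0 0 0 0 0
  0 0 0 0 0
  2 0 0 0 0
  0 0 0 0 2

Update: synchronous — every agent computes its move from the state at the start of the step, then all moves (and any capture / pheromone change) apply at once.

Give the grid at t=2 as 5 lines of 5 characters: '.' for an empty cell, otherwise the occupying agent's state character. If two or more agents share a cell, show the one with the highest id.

t=1: a0@(0,0) a1@(3,0) a2@(0,3) a3@(3,0) a4@(4,4) a5@(0,3) a6@(3,0) a7@(0,3) a8@(3,0) a9@(0,0) | pheromone: 4 0 0 8 0 / 0 0 0 0 0 / 0 0 0 0 0 / 9 0 0 0 0 / 0 0 0 0 3
t=2: a0@(0,0) a1@(3,0) a2@(0,3) a3@(3,0) a4@(3,0) a5@(0,3) a6@(3,0) a7@(0,3) a8@(3,0) a9@(0,0) | pheromone: 7 0 0 13 0 / 0 0 0 0 0 / 0 0 0 0 0 / 18 0 0 0 0 / 0 0 0 0 2

F..F.
.....
.....
F....
.....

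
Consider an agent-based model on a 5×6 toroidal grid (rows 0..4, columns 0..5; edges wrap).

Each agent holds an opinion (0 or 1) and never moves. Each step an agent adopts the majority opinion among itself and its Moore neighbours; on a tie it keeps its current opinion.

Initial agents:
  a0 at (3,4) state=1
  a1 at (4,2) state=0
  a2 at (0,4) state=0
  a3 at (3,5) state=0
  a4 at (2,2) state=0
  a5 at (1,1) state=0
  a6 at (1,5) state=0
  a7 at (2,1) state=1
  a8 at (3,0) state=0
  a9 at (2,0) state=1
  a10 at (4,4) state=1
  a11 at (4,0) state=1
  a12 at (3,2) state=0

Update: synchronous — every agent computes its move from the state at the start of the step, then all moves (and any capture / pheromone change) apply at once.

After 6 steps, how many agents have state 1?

4

t=1: a0@(3,4):1 a1@(4,2):0 a2@(0,4):0 a3@(3,5):1 a4@(2,2):0 a5@(1,1):0 a6@(1,5):0 a7@(2,1):0 a8@(3,0):1 a9@(2,0):0 a10@(4,4):1 a11@(4,0):0 a12@(3,2):0
t=2: a0@(3,4):1 a1@(4,2):0 a2@(0,4):0 a3@(3,5):1 a4@(2,2):0 a5@(1,1):0 a6@(1,5):0 a7@(2,1):0 a8@(3,0):0 a9@(2,0):0 a10@(4,4):1 a11@(4,0):1 a12@(3,2):0
t=3: (unchanged — steady state)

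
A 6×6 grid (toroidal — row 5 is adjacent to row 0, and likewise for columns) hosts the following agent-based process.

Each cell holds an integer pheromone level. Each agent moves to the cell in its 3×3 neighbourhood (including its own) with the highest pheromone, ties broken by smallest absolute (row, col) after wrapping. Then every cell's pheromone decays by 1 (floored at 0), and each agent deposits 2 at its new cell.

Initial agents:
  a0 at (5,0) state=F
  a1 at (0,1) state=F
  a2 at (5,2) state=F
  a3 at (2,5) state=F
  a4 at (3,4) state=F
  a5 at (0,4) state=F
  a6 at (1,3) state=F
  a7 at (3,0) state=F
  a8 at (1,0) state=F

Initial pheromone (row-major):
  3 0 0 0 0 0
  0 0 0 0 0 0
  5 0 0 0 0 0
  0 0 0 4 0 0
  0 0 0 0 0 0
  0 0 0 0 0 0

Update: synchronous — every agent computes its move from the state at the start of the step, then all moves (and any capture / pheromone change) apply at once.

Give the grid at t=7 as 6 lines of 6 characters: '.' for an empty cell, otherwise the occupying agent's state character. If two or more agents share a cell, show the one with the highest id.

F.....
......
F.....
...F..
......
......

t=1: a0@(0,0) a1@(0,0) a2@(0,1) a3@(2,0) a4@(3,3) a5@(0,3) a6@(0,2) a7@(2,0) a8@(2,0) | pheromone: 6 2 2 2 0 0 / 0 0 0 0 0 0 / 10 0 0 0 0 0 / 0 0 0 5 0 0 / 0 0 0 0 0 0 / 0 0 0 0 0 0
t=2: a0@(0,0) a1@(0,0) a2@(0,0) a3@(2,0) a4@(3,3) a5@(0,2) a6@(0,1) a7@(2,0) a8@(2,0) | pheromone: 11 3 3 1 0 0 / 0 0 0 0 0 0 / 15 0 0 0 0 0 / 0 0 0 6 0 0 / 0 0 0 0 0 0 / 0 0 0 0 0 0
t=3: a0@(0,0) a1@(0,0) a2@(0,0) a3@(2,0) a4@(3,3) a5@(0,1) a6@(0,0) a7@(2,0) a8@(2,0) | pheromone: 18 4 2 0 0 0 / 0 0 0 0 0 0 / 20 0 0 0 0 0 / 0 0 0 7 0 0 / 0 0 0 0 0 0 / 0 0 0 0 0 0
t=4: a0@(0,0) a1@(0,0) a2@(0,0) a3@(2,0) a4@(3,3) a5@(0,0) a6@(0,0) a7@(2,0) a8@(2,0) | pheromone: 27 3 1 0 0 0 / 0 0 0 0 0 0 / 25 0 0 0 0 0 / 0 0 0 8 0 0 / 0 0 0 0 0 0 / 0 0 0 0 0 0
t=5: a0@(0,0) a1@(0,0) a2@(0,0) a3@(2,0) a4@(3,3) a5@(0,0) a6@(0,0) a7@(2,0) a8@(2,0) | pheromone: 36 2 0 0 0 0 / 0 0 0 0 0 0 / 30 0 0 0 0 0 / 0 0 0 9 0 0 / 0 0 0 0 0 0 / 0 0 0 0 0 0
t=6: a0@(0,0) a1@(0,0) a2@(0,0) a3@(2,0) a4@(3,3) a5@(0,0) a6@(0,0) a7@(2,0) a8@(2,0) | pheromone: 45 1 0 0 0 0 / 0 0 0 0 0 0 / 35 0 0 0 0 0 / 0 0 0 10 0 0 / 0 0 0 0 0 0 / 0 0 0 0 0 0
t=7: a0@(0,0) a1@(0,0) a2@(0,0) a3@(2,0) a4@(3,3) a5@(0,0) a6@(0,0) a7@(2,0) a8@(2,0) | pheromone: 54 0 0 0 0 0 / 0 0 0 0 0 0 / 40 0 0 0 0 0 / 0 0 0 11 0 0 / 0 0 0 0 0 0 / 0 0 0 0 0 0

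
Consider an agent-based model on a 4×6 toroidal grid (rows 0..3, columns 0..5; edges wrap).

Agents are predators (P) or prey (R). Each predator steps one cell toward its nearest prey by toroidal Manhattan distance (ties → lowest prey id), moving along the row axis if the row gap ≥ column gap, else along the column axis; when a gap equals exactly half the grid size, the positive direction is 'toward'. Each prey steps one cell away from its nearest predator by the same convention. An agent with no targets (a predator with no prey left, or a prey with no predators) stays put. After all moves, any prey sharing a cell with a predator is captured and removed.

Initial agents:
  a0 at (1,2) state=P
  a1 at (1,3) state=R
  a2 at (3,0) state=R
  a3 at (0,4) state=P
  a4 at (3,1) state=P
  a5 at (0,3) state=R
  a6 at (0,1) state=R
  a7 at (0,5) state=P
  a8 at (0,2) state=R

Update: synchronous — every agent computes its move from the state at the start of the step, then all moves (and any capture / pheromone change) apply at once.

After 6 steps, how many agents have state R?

t=1: a0@(1,3):P a1@(1,4):R a3@(0,3):P a4@(3,0):P a5@(0,2):R a6@(1,1):R a7@(3,5):P a8@(3,2):R
t=2: a0@(1,4):P a1@(1,5):R a3@(0,2):P a4@(3,1):P a5@(0,1):R a6@(1,0):R a7@(0,5):P a8@(2,2):R
t=3: a0@(1,5):P a1@(1,0):R a3@(0,1):P a4@(0,1):P a5@(0,0):R a6@(1,1):R a7@(1,5):P a8@(1,2):R
t=4: a0@(1,0):P a1@(1,1):R a3@(0,0):P a4@(0,0):P a5@(0,5):R a6@(2,1):R a7@(1,0):P a8@(2,2):R
t=5: a0@(1,1):P a1@(1,2):R a3@(0,5):P a4@(0,5):P a5@(0,4):R a6@(3,1):R a7@(1,1):P a8@(2,3):R
t=6: a0@(1,2):P a1@(1,3):R a3@(0,4):P a4@(0,4):P a5@(0,3):R a6@(2,1):R a7@(1,2):P a8@(2,4):R

4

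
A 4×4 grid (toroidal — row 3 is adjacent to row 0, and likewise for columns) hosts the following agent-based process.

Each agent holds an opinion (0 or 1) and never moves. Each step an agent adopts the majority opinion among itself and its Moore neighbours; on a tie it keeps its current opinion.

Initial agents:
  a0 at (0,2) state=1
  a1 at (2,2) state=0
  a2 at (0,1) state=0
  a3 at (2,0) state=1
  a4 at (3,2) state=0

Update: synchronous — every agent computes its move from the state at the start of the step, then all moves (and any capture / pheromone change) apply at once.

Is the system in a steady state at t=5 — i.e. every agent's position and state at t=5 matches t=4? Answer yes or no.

yes

t=1: a0@(0,2):0 a1@(2,2):0 a2@(0,1):0 a3@(2,0):1 a4@(3,2):0
t=2: (unchanged — steady state)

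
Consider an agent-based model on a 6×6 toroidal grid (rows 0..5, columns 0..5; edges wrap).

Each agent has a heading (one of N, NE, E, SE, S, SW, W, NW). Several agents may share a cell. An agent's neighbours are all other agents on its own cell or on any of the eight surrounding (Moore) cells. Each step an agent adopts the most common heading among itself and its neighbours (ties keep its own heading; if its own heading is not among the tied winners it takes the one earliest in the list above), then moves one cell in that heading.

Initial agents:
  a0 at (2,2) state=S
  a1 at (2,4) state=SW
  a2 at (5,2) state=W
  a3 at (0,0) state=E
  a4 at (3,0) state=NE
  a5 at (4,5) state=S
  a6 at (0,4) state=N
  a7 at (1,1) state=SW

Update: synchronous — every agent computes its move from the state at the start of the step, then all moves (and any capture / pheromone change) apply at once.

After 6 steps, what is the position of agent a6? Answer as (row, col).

(0, 4)

t=1: a0@(3,2):S a1@(3,3):SW a2@(5,1):W a3@(0,1):E a4@(2,1):NE a5@(5,5):S a6@(5,4):N a7@(2,0):SW
t=2: a0@(4,2):S a1@(4,2):SW a2@(5,0):W a3@(0,2):E a4@(1,2):NE a5@(0,5):S a6@(4,4):N a7@(3,5):SW
t=3: a0@(5,2):S a1@(5,1):SW a2@(5,5):W a3@(0,3):E a4@(0,3):NE a5@(1,5):S a6@(3,4):N a7@(4,4):SW
t=4: a0@(0,2):S a1@(0,0):SW a2@(5,4):W a3@(0,4):E a4@(5,4):NE a5@(2,5):S a6@(2,4):N a7@(5,3):SW
t=5: a0@(1,2):S a1@(1,5):SW a2@(5,3):W a3@(0,5):E a4@(4,5):NE a5@(3,5):S a6@(1,4):N a7@(0,2):SW
t=6: a0@(2,2):S a1@(2,4):SW a2@(5,2):W a3@(0,0):E a4@(3,0):NE a5@(4,5):S a6@(0,4):N a7@(1,1):SW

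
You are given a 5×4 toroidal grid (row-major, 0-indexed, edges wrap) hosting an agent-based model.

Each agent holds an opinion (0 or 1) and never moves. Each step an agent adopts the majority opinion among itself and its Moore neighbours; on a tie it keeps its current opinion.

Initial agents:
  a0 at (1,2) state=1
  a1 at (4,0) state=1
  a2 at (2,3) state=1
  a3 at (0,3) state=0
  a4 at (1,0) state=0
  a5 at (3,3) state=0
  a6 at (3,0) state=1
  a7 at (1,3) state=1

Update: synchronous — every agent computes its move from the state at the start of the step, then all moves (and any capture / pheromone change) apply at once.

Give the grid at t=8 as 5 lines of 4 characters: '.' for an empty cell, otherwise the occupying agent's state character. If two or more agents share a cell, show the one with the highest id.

...1
1.11
...1
1..1
1...

t=1: a0@(1,2):1 a1@(4,0):1 a2@(2,3):1 a3@(0,3):1 a4@(1,0):0 a5@(3,3):1 a6@(3,0):1 a7@(1,3):1
t=2: a0@(1,2):1 a1@(4,0):1 a2@(2,3):1 a3@(0,3):1 a4@(1,0):1 a5@(3,3):1 a6@(3,0):1 a7@(1,3):1
t=3: (unchanged — steady state)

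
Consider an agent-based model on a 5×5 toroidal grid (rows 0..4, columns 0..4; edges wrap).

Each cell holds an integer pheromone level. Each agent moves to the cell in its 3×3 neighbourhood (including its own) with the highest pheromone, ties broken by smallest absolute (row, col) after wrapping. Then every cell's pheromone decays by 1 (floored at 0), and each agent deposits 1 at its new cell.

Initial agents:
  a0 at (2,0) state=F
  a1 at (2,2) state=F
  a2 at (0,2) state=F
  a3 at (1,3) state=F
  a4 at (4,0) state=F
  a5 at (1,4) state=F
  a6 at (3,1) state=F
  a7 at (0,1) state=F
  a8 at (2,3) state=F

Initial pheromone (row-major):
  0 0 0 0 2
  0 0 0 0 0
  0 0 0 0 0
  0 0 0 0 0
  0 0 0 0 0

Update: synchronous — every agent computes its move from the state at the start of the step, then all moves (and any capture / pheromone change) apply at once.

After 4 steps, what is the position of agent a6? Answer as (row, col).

t=1: a0@(1,0) a1@(1,1) a2@(0,1) a3@(0,4) a4@(0,4) a5@(0,4) a6@(2,0) a7@(0,0) a8@(1,2) | pheromone: 1 1 0 0 4 / 1 1 1 0 0 / 1 0 0 0 0 / 0 0 0 0 0 / 0 0 0 0 0
t=2: a0@(0,4) a1@(0,0) a2@(0,0) a3@(0,4) a4@(0,4) a5@(0,4) a6@(1,0) a7@(0,4) a8@(0,1) | pheromone: 2 1 0 0 8 / 1 0 0 0 0 / 0 0 0 0 0 / 0 0 0 0 0 / 0 0 0 0 0
t=3: a0@(0,4) a1@(0,4) a2@(0,4) a3@(0,4) a4@(0,4) a5@(0,4) a6@(0,4) a7@(0,4) a8@(0,0) | pheromone: 2 0 0 0 15 / 0 0 0 0 0 / 0 0 0 0 0 / 0 0 0 0 0 / 0 0 0 0 0
t=4: a0@(0,4) a1@(0,4) a2@(0,4) a3@(0,4) a4@(0,4) a5@(0,4) a6@(0,4) a7@(0,4) a8@(0,4) | pheromone: 1 0 0 0 23 / 0 0 0 0 0 / 0 0 0 0 0 / 0 0 0 0 0 / 0 0 0 0 0

(0, 4)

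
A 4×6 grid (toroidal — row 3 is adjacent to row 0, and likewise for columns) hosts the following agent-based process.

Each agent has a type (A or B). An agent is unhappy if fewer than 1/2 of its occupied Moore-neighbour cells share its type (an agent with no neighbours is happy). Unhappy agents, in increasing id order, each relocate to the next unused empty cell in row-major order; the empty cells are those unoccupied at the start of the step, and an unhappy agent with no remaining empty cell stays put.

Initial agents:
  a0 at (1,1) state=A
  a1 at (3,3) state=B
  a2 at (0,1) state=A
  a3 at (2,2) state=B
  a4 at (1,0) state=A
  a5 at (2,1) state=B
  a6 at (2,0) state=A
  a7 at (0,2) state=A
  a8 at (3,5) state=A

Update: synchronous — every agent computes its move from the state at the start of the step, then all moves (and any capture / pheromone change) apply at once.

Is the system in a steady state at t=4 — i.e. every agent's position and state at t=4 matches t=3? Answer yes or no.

t=1: a0@(1,1):A a1@(3,3):B a2@(0,1):A a3@(2,2):B a4@(1,0):A a5@(0,0):B a6@(2,0):A a7@(0,2):A a8@(3,5):A
t=2: a0@(1,1):A a1@(3,3):B a2@(0,1):A a3@(2,2):B a4@(1,0):A a5@(0,3):B a6@(2,0):A a7@(0,2):A a8@(3,5):A
t=3: (unchanged — steady state)

yes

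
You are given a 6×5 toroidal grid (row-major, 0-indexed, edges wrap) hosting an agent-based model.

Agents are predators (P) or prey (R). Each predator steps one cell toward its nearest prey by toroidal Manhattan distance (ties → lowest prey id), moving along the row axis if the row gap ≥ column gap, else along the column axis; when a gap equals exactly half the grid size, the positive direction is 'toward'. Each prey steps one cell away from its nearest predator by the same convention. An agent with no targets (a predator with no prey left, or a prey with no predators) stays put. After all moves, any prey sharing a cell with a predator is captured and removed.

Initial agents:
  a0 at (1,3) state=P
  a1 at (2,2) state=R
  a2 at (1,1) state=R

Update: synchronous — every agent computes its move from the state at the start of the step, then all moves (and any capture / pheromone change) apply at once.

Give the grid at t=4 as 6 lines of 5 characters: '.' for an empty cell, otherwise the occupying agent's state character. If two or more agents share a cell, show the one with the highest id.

t=1: a0@(2,3):P a1@(3,2):R a2@(1,0):R
t=2: a0@(3,3):P a1@(4,2):R a2@(1,1):R
t=3: a0@(4,3):P a1@(5,2):R a2@(0,1):R
t=4: a0@(5,3):P a1@(0,2):R a2@(1,1):R

..R..
.R...
.....
.....
.....
...P.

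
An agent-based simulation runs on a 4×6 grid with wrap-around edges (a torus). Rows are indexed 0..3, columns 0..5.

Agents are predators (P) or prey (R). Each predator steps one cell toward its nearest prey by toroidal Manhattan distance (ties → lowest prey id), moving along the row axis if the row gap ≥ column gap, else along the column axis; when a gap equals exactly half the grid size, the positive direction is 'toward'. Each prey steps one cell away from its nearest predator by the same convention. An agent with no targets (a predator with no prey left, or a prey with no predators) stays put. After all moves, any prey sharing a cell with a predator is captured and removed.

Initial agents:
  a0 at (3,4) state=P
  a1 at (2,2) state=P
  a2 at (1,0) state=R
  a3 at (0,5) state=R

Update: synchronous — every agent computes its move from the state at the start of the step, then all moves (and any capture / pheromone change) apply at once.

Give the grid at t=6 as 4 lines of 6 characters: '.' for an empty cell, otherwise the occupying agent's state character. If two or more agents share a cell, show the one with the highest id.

......
......
....PP
......

t=1: a0@(0,4):P a1@(2,1):P a2@(1,5):R a3@(1,5):R
t=2: a0@(1,4):P a1@(2,0):P a2@(2,5):R a3@(2,5):R
t=3: a0@(2,4):P a1@(2,5):P
t=4: (unchanged — steady state)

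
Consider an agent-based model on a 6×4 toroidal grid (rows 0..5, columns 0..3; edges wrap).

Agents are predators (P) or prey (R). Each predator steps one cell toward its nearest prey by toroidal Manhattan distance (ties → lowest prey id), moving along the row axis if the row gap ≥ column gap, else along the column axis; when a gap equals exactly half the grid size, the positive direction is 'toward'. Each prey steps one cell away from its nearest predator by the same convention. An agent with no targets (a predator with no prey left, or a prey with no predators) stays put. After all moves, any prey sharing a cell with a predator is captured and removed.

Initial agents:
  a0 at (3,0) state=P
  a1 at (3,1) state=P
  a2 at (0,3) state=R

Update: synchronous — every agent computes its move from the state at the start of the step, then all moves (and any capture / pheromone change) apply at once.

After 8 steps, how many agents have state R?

t=1: a0@(4,0):P a1@(4,1):P a2@(5,3):R
t=2: a0@(5,0):P a1@(4,2):P a2@(0,3):R
t=3: a0@(0,0):P a1@(5,2):P a2@(1,3):R
t=4: a0@(1,0):P a1@(0,2):P a2@(2,3):R
t=5: a0@(2,0):P a1@(1,2):P a2@(3,3):R
t=6: a0@(3,0):P a1@(2,2):P a2@(4,3):R
t=7: a0@(4,0):P a1@(3,2):P a2@(5,3):R
t=8: a0@(5,0):P a1@(4,2):P a2@(0,3):R

1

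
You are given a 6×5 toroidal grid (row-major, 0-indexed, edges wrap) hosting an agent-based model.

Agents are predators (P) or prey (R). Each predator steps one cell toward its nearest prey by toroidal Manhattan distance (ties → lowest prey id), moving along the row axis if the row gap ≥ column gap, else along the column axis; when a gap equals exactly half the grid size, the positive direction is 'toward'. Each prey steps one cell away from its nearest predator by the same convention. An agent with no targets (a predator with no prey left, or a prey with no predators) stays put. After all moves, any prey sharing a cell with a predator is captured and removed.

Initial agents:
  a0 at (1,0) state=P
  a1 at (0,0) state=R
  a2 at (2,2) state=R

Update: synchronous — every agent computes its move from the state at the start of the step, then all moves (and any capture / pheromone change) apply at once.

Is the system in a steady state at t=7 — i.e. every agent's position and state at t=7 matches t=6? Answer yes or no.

no

t=1: a0@(0,0):P a1@(5,0):R a2@(2,3):R
t=2: a0@(5,0):P a1@(4,0):R a2@(3,3):R
t=3: a0@(4,0):P a1@(3,0):R a2@(2,3):R
t=4: a0@(3,0):P a1@(2,0):R a2@(1,3):R
t=5: a0@(2,0):P a1@(1,0):R a2@(0,3):R
t=6: a0@(1,0):P a1@(0,0):R a2@(5,3):R
t=7: a0@(0,0):P a1@(5,0):R a2@(4,3):R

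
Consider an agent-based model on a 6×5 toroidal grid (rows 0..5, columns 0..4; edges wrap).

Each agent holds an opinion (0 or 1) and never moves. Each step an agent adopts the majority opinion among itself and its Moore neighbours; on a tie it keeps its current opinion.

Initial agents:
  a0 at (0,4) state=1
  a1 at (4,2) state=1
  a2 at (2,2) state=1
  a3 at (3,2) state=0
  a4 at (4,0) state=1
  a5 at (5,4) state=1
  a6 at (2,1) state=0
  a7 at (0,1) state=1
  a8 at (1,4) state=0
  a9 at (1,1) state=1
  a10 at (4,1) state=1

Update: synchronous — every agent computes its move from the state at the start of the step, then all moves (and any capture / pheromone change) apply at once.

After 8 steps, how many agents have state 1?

t=1: a0@(0,4):1 a1@(4,2):1 a2@(2,2):1 a3@(3,2):1 a4@(4,0):1 a5@(5,4):1 a6@(2,1):0 a7@(0,1):1 a8@(1,4):0 a9@(1,1):1 a10@(4,1):1
t=2: a0@(0,4):1 a1@(4,2):1 a2@(2,2):1 a3@(3,2):1 a4@(4,0):1 a5@(5,4):1 a6@(2,1):1 a7@(0,1):1 a8@(1,4):0 a9@(1,1):1 a10@(4,1):1
t=3: (unchanged — steady state)

10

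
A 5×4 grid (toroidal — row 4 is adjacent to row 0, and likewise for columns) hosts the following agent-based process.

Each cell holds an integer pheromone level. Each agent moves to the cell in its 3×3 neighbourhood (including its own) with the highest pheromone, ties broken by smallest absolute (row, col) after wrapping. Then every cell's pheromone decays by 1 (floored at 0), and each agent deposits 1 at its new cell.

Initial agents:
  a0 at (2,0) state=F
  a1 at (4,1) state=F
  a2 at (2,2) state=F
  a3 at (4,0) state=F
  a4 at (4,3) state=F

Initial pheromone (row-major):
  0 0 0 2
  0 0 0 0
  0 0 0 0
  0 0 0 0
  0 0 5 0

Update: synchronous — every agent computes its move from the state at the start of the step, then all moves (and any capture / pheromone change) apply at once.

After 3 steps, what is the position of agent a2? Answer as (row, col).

t=1: a0@(1,0) a1@(4,2) a2@(1,1) a3@(0,3) a4@(4,2) | pheromone: 0 0 0 2 / 1 1 0 0 / 0 0 0 0 / 0 0 0 0 / 0 0 6 0
t=2: a0@(0,3) a1@(4,2) a2@(1,0) a3@(4,2) a4@(4,2) | pheromone: 0 0 0 2 / 1 0 0 0 / 0 0 0 0 / 0 0 0 0 / 0 0 8 0
t=3: a0@(4,2) a1@(4,2) a2@(0,3) a3@(4,2) a4@(4,2) | pheromone: 0 0 0 2 / 0 0 0 0 / 0 0 0 0 / 0 0 0 0 / 0 0 11 0

(0, 3)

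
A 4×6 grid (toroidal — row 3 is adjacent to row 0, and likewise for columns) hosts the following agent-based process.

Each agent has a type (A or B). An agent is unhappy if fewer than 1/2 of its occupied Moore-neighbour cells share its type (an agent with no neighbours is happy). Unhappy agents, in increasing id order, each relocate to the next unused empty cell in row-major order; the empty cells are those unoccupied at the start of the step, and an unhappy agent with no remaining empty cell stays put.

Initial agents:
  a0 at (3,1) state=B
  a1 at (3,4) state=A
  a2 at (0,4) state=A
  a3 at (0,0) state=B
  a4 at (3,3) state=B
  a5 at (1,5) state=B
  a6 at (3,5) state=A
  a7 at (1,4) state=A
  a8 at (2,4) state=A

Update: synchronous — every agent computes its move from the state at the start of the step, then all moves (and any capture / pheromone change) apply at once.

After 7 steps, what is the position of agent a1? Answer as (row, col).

(3, 4)

t=1: a0@(3,1):B a1@(3,4):A a2@(0,4):A a3@(0,0):B a4@(0,1):B a5@(0,2):B a6@(3,5):A a7@(1,4):A a8@(2,4):A
t=2: (unchanged — steady state)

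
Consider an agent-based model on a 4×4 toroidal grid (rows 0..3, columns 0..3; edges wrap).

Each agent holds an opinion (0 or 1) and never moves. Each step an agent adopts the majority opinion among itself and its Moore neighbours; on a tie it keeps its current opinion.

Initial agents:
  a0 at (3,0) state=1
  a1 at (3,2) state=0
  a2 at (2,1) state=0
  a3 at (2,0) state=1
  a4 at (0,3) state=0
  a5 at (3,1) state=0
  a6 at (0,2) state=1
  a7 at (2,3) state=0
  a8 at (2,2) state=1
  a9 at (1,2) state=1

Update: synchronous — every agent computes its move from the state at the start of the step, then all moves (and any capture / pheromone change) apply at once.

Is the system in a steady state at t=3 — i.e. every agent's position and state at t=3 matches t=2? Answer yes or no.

t=1: a0@(3,0):0 a1@(3,2):0 a2@(2,1):1 a3@(2,0):0 a4@(0,3):1 a5@(3,1):1 a6@(0,2):0 a7@(2,3):1 a8@(2,2):0 a9@(1,2):1
t=2: a0@(3,0):1 a1@(3,2):1 a2@(2,1):0 a3@(2,0):1 a4@(0,3):0 a5@(3,1):0 a6@(0,2):1 a7@(2,3):0 a8@(2,2):1 a9@(1,2):1
t=3: a0@(3,0):0 a1@(3,2):0 a2@(2,1):1 a3@(2,0):0 a4@(0,3):1 a5@(3,1):1 a6@(0,2):1 a7@(2,3):1 a8@(2,2):1 a9@(1,2):1

no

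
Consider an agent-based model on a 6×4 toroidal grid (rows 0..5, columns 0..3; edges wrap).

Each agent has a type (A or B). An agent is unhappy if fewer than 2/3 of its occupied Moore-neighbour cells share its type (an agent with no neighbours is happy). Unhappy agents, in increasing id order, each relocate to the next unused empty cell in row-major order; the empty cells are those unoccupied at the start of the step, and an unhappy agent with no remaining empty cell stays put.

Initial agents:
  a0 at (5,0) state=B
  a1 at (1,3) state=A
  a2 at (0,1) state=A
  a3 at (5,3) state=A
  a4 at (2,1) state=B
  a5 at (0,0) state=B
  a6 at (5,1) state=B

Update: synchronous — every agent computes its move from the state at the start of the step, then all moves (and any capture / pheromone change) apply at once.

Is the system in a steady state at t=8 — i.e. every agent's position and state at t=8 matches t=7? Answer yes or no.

no

t=1: a0@(0,2):B a1@(0,3):A a2@(1,0):A a3@(1,1):A a4@(2,1):B a5@(1,2):B a6@(5,1):B
t=2: a0@(0,0):B a1@(0,1):A a2@(1,0):A a3@(1,3):A a4@(2,0):B a5@(2,2):B a6@(5,1):B
t=3: a0@(0,2):B a1@(0,3):A a2@(1,1):A a3@(1,2):A a4@(2,1):B a5@(2,3):B a6@(3,0):B
t=4: a0@(0,0):B a1@(0,1):A a2@(1,0):A a3@(1,3):A a4@(2,0):B a5@(2,2):B a6@(3,0):B
t=5: a0@(0,2):B a1@(0,3):A a2@(1,1):A a3@(1,2):A a4@(2,1):B a5@(2,3):B a6@(3,0):B
t=6: a0@(0,0):B a1@(0,1):A a2@(1,0):A a3@(1,3):A a4@(2,0):B a5@(2,2):B a6@(3,0):B
t=7: a0@(0,2):B a1@(0,3):A a2@(1,1):A a3@(1,2):A a4@(2,1):B a5@(2,3):B a6@(3,0):B
t=8: a0@(0,0):B a1@(0,1):A a2@(1,0):A a3@(1,3):A a4@(2,0):B a5@(2,2):B a6@(3,0):B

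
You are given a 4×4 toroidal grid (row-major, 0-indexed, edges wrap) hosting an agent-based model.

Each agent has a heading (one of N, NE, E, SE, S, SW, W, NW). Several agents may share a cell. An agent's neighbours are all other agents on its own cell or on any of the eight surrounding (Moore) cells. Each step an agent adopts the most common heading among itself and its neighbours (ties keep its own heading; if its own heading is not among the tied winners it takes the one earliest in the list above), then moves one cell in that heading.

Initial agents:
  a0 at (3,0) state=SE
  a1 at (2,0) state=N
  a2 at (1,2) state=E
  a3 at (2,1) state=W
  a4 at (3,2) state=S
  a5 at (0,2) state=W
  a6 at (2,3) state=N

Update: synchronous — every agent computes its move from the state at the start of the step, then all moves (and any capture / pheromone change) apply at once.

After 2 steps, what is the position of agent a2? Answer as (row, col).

t=1: a0@(2,0):N a1@(1,0):N a2@(1,1):W a3@(2,0):W a4@(3,1):W a5@(0,1):W a6@(1,3):N
t=2: a0@(1,0):N a1@(0,0):N a2@(1,0):W a3@(2,3):W a4@(3,0):W a5@(0,0):W a6@(0,3):N

(1, 0)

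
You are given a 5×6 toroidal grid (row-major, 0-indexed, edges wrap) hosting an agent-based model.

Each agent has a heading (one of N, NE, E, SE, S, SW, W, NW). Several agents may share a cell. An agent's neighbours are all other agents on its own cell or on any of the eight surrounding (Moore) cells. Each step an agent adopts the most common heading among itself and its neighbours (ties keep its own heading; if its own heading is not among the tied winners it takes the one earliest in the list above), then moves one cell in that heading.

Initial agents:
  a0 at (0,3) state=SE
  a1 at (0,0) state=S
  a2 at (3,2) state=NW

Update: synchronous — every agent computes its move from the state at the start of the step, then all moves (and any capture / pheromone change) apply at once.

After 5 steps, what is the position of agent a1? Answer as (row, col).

t=1: a0@(1,4):SE a1@(1,0):S a2@(2,1):NW
t=2: a0@(2,5):SE a1@(2,0):S a2@(1,0):NW
t=3: a0@(3,0):SE a1@(3,0):S a2@(0,5):NW
t=4: a0@(4,1):SE a1@(4,0):S a2@(4,4):NW
t=5: a0@(0,2):SE a1@(0,0):S a2@(3,3):NW

(0, 0)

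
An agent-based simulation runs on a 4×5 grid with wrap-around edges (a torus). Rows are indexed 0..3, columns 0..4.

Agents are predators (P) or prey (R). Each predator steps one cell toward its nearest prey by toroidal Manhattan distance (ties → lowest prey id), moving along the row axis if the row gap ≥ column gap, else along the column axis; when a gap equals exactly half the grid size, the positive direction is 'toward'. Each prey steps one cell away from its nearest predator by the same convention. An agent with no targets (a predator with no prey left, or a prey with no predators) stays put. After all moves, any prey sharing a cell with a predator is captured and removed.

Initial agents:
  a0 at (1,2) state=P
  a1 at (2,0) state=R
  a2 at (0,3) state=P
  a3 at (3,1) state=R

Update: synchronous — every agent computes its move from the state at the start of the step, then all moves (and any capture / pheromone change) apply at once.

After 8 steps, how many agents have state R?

t=1: a0@(1,1):P a1@(2,4):R a2@(0,2):P a3@(2,1):R
t=2: a0@(2,1):P a1@(2,3):R a2@(1,2):P a3@(3,1):R
t=3: a0@(3,1):P a1@(2,4):R a2@(2,2):P a3@(0,1):R
t=4: a0@(0,1):P a1@(2,0):R a2@(2,3):P a3@(1,1):R
t=5: a0@(1,1):P a1@(2,1):R a2@(2,4):P a3@(2,1):R
t=6: a0@(2,1):P a1@(3,1):R a2@(2,0):P a3@(3,1):R
t=7: a0@(3,1):P a1@(0,1):R a2@(3,0):P a3@(0,1):R
t=8: a0@(0,1):P a1@(1,1):R a2@(0,0):P a3@(1,1):R

2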